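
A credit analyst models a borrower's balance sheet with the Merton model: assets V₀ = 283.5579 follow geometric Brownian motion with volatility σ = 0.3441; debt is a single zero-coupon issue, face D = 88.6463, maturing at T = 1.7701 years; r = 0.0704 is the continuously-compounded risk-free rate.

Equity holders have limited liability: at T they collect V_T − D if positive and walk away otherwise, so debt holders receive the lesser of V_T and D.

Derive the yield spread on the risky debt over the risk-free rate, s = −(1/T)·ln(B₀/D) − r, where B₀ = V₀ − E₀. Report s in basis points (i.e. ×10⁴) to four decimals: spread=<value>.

d₁ = [ln(V₀/D) + (r + σ²/2)T] / (σ√T)
   = [ln(283.5579/88.6463) + (0.0704 + 0.5·0.3441²)·1.7701] / (0.3441·√1.7701)
   = [1.162762 + 0.229409] / 0.457808 = 3.040949
d₂ = d₁ − σ√T = 3.040949 − 0.457808 = 2.583140
N(d₁) = 0.998821,  N(d₂) = 0.995105,  e^(−rT) = 0.882837
E₀ = V₀·N(d₁) − D·e^(−rT)·N(d₂)
   = 283.5579·0.998821 − 88.6463·0.882837·0.995105 = 205.346436
B₀ = V₀ − E₀ = 283.5579 − 205.346436 = 78.211464
spread = −(1/T)·ln(B₀/D) − r = −(1/1.7701)·ln(78.211464/88.6463) − 0.0704 = 0.00035197
in basis points: 0.00035197 × 10⁴ = 3.5197 bp

spread=3.5197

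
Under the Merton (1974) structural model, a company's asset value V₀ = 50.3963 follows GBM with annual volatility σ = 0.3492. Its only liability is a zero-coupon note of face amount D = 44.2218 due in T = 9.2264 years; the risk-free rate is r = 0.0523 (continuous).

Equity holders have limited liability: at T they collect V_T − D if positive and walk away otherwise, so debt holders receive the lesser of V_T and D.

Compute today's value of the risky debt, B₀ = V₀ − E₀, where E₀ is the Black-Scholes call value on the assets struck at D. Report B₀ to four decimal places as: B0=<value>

B0=20.9117

d₁ = [ln(V₀/D) + (r + σ²/2)T] / (σ√T)
   = [ln(50.3963/44.2218) + (0.0523 + 0.5·0.3492²)·9.2264] / (0.3492·√9.2264)
   = [0.130700 + 1.045077] / 1.060695 = 1.108497
d₂ = d₁ − σ√T = 1.108497 − 1.060695 = 0.047803
N(d₁) = 0.866176,  N(d₂) = 0.519063,  e^(−rT) = 0.617213
E₀ = V₀·N(d₁) − D·e^(−rT)·N(d₂)
   = 50.3963·0.866176 − 44.2218·0.617213·0.519063 = 29.484631
B₀ = V₀ − E₀ = 50.3963 − 29.484631 = 20.911669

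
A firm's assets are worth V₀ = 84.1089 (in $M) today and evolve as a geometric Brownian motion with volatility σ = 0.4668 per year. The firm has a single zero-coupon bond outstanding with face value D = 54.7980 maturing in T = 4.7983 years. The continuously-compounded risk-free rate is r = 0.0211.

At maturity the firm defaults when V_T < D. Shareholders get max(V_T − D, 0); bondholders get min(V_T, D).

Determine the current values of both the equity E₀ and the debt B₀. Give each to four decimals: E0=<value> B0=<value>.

d₁ = [ln(V₀/D) + (r + σ²/2)T] / (σ√T)
   = [ln(84.1089/54.7980) + (0.0211 + 0.5·0.4668²)·4.7983] / (0.4668·√4.7983)
   = [0.428459 + 0.624024] / 1.022526 = 1.029297
d₂ = d₁ − σ√T = 1.029297 − 1.022526 = 0.006770
N(d₁) = 0.848330,  N(d₂) = 0.502701,  e^(−rT) = 0.903712
E₀ = V₀·N(d₁) − D·e^(−rT)·N(d₂)
   = 84.1089·0.848330 − 54.7980·0.903712·0.502701 = 46.457522
B₀ = V₀ − E₀ = 84.1089 − 46.457522 = 37.651378

E0=46.4575 B0=37.6514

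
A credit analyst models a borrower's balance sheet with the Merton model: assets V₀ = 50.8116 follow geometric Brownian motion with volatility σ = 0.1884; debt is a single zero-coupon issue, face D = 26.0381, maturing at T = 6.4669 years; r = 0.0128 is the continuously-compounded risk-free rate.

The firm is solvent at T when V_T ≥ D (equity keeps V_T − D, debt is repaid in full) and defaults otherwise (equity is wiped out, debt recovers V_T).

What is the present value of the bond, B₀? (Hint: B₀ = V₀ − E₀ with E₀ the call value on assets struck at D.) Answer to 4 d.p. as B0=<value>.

B0=23.5596

d₁ = [ln(V₀/D) + (r + σ²/2)T] / (σ√T)
   = [ln(50.8116/26.0381) + (0.0128 + 0.5·0.1884²)·6.4669] / (0.1884·√6.4669)
   = [0.668564 + 0.197546] / 0.479103 = 1.807774
d₂ = d₁ − σ√T = 1.807774 − 0.479103 = 1.328671
N(d₁) = 0.964679,  N(d₂) = 0.908022,  e^(−rT) = 0.920557
E₀ = V₀·N(d₁) − D·e^(−rT)·N(d₂)
   = 50.8116·0.964679 − 26.0381·0.920557·0.908022 = 27.252014
B₀ = V₀ − E₀ = 50.8116 − 27.252014 = 23.559586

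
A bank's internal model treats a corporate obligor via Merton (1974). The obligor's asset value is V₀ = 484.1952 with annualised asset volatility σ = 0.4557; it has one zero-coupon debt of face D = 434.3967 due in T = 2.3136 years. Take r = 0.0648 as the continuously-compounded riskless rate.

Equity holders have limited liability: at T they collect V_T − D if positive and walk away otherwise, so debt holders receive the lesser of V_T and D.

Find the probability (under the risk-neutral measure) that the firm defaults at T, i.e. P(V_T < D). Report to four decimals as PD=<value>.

d₁ = [ln(V₀/D) + (r + σ²/2)T] / (σ√T)
   = [ln(484.1952/434.3967) + (0.0648 + 0.5·0.4557²)·2.3136] / (0.4557·√2.3136)
   = [0.108530 + 0.390145] / 0.693144 = 0.719440
d₂ = d₁ − σ√T = 0.719440 − 0.693144 = 0.026297
risk-neutral PD = N(−d₂) = N(-0.026297) = 0.489510

PD=0.4895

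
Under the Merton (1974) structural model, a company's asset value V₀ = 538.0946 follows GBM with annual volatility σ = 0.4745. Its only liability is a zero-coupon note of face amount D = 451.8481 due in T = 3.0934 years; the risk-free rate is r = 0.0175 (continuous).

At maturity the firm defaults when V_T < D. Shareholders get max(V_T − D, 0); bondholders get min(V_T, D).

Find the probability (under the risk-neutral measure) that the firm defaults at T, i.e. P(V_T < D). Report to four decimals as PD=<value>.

PD=0.5569

d₁ = [ln(V₀/D) + (r + σ²/2)T] / (σ√T)
   = [ln(538.0946/451.8481) + (0.0175 + 0.5·0.4745²)·3.0934] / (0.4745·√3.0934)
   = [0.174688 + 0.402374] / 0.834554 = 0.691463
d₂ = d₁ − σ√T = 0.691463 − 0.834554 = -0.143091
risk-neutral PD = N(−d₂) = N(0.143091) = 0.556891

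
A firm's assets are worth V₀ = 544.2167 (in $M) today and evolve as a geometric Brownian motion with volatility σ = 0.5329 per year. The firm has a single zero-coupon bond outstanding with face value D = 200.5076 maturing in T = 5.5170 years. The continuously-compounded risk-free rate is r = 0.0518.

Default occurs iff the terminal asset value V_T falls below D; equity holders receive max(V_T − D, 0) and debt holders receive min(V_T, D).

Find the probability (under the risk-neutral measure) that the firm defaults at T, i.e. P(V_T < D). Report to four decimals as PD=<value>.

PD=0.3445

d₁ = [ln(V₀/D) + (r + σ²/2)T] / (σ√T)
   = [ln(544.2167/200.5076) + (0.0518 + 0.5·0.5329²)·5.5170] / (0.5329·√5.5170)
   = [0.998495 + 1.069146] / 1.251691 = 1.651878
d₂ = d₁ − σ√T = 1.651878 − 1.251691 = 0.400187
risk-neutral PD = N(−d₂) = N(-0.400187) = 0.344509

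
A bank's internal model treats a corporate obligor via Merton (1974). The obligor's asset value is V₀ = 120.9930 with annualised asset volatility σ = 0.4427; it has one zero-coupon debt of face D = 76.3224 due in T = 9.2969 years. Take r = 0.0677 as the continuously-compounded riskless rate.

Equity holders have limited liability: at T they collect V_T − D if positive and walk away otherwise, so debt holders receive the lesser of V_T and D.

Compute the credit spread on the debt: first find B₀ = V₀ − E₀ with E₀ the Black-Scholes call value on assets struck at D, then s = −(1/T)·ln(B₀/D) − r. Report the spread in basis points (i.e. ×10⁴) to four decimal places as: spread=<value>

d₁ = [ln(V₀/D) + (r + σ²/2)T] / (σ√T)
   = [ln(120.9930/76.3224) + (0.0677 + 0.5·0.4427²)·9.2969] / (0.4427·√9.2969)
   = [0.460766 + 1.540419] / 1.349829 = 1.482547
d₂ = d₁ − σ√T = 1.482547 − 1.349829 = 0.132719
N(d₁) = 0.930903,  N(d₂) = 0.552792,  e^(−rT) = 0.532911
E₀ = V₀·N(d₁) − D·e^(−rT)·N(d₂)
   = 120.9930·0.930903 − 76.3224·0.532911·0.552792 = 90.148948
B₀ = V₀ − E₀ = 120.9930 − 90.148948 = 30.844052
spread = −(1/T)·ln(B₀/D) − r = −(1/9.2969)·ln(30.844052/76.3224) − 0.0677 = 0.02975426
in basis points: 0.02975426 × 10⁴ = 297.5426 bp

spread=297.5426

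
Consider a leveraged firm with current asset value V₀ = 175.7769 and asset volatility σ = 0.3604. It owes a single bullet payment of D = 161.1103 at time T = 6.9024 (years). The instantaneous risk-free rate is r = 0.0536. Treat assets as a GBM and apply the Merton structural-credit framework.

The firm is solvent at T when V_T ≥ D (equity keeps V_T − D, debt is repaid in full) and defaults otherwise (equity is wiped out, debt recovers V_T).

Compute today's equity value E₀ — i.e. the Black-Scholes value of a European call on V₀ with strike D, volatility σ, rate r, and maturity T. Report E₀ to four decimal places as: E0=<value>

E0=89.9265

d₁ = [ln(V₀/D) + (r + σ²/2)T] / (σ√T)
   = [ln(175.7769/161.1103) + (0.0536 + 0.5·0.3604²)·6.9024] / (0.3604·√6.9024)
   = [0.087126 + 0.818239] / 0.946858 = 0.956178
d₂ = d₁ − σ√T = 0.956178 − 0.946858 = 0.009320
N(d₁) = 0.830509,  N(d₂) = 0.503718,  e^(−rT) = 0.690756
E₀ = V₀·N(d₁) − D·e^(−rT)·N(d₂)
   = 175.7769·0.830509 − 161.1103·0.690756·0.503718 = 89.926538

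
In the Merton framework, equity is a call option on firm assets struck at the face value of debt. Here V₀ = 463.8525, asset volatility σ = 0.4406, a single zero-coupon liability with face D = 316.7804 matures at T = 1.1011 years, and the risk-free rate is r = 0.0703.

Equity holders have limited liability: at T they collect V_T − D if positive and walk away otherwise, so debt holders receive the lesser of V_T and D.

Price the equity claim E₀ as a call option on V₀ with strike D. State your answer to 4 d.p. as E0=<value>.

d₁ = [ln(V₀/D) + (r + σ²/2)T] / (σ√T)
   = [ln(463.8525/316.7804) + (0.0703 + 0.5·0.4406²)·1.1011] / (0.4406·√1.1011)
   = [0.381358 + 0.184285] / 0.462336 = 1.223444
d₂ = d₁ − σ√T = 1.223444 − 0.462336 = 0.761108
N(d₁) = 0.889419,  N(d₂) = 0.776704,  e^(−rT) = 0.925513
E₀ = V₀·N(d₁) − D·e^(−rT)·N(d₂)
   = 463.8525·0.889419 − 316.7804·0.925513·0.776704 = 184.841887

E0=184.8419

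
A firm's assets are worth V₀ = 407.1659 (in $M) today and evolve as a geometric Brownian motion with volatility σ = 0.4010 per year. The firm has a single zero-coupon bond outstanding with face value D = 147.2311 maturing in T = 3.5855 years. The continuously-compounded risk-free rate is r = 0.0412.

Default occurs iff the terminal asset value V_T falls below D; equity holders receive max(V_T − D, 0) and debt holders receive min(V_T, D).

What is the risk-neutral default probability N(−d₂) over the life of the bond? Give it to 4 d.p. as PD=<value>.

PD=0.1241

d₁ = [ln(V₀/D) + (r + σ²/2)T] / (σ√T)
   = [ln(407.1659/147.2311) + (0.0412 + 0.5·0.4010²)·3.5855] / (0.4010·√3.5855)
   = [1.017217 + 0.435999] / 0.759310 = 1.913863
d₂ = d₁ − σ√T = 1.913863 − 0.759310 = 1.154553
risk-neutral PD = N(−d₂) = N(-1.154553) = 0.124137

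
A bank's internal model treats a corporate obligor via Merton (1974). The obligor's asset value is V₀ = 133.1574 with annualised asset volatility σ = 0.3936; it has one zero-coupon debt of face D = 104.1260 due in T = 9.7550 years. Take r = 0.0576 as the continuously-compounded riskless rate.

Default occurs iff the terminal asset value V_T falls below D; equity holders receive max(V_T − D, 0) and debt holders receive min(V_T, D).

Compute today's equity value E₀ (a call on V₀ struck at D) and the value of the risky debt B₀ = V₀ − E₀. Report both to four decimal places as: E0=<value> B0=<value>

d₁ = [ln(V₀/D) + (r + σ²/2)T] / (σ√T)
   = [ln(133.1574/104.1260) + (0.0576 + 0.5·0.3936²)·9.7550] / (0.3936·√9.7550)
   = [0.245930 + 1.317515] / 1.229331 = 1.271786
d₂ = d₁ − σ√T = 1.271786 − 1.229331 = 0.042455
N(d₁) = 0.898275,  N(d₂) = 0.516932,  e^(−rT) = 0.570132
E₀ = V₀·N(d₁) − D·e^(−rT)·N(d₂)
   = 133.1574·0.898275 − 104.1260·0.570132·0.516932 = 88.924071
B₀ = V₀ − E₀ = 133.1574 − 88.924071 = 44.233329

E0=88.9241 B0=44.2333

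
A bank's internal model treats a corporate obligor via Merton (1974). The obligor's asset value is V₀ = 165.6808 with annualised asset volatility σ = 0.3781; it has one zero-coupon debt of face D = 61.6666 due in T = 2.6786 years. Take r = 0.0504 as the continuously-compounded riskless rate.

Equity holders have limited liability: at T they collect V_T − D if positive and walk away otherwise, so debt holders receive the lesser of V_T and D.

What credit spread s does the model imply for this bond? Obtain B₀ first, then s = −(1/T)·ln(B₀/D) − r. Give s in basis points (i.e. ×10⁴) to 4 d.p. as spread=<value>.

d₁ = [ln(V₀/D) + (r + σ²/2)T] / (σ√T)
   = [ln(165.6808/61.6666) + (0.0504 + 0.5·0.3781²)·2.6786] / (0.3781·√2.6786)
   = [0.988321 + 0.326467] / 0.618815 = 2.124688
d₂ = d₁ − σ√T = 2.124688 − 0.618815 = 1.505873
N(d₁) = 0.983194,  N(d₂) = 0.933950,  e^(−rT) = 0.873715
E₀ = V₀·N(d₁) − D·e^(−rT)·N(d₂)
   = 165.6808·0.983194 − 61.6666·0.873715·0.933950 = 112.576003
B₀ = V₀ − E₀ = 165.6808 − 112.576003 = 53.104797
spread = −(1/T)·ln(B₀/D) − r = −(1/2.6786)·ln(53.104797/61.6666) − 0.0504 = 0.00540347
in basis points: 0.00540347 × 10⁴ = 54.0347 bp

spread=54.0347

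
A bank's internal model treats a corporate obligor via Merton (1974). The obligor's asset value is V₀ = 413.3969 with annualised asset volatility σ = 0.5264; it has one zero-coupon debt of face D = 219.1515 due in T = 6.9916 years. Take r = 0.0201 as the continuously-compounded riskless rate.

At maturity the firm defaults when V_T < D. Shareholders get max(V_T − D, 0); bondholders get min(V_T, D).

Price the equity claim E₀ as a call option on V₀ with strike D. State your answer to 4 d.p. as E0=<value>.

d₁ = [ln(V₀/D) + (r + σ²/2)T] / (σ√T)
   = [ln(413.3969/219.1515) + (0.0201 + 0.5·0.5264²)·6.9916] / (0.5264·√6.9916)
   = [0.634645 + 1.109207] / 1.391888 = 1.252868
d₂ = d₁ − σ√T = 1.252868 − 1.391888 = -0.139019
N(d₁) = 0.894873,  N(d₂) = 0.444717,  e^(−rT) = 0.868897
E₀ = V₀·N(d₁) − D·e^(−rT)·N(d₂)
   = 413.3969·0.894873 − 219.1515·0.868897·0.444717 = 285.254706

E0=285.2547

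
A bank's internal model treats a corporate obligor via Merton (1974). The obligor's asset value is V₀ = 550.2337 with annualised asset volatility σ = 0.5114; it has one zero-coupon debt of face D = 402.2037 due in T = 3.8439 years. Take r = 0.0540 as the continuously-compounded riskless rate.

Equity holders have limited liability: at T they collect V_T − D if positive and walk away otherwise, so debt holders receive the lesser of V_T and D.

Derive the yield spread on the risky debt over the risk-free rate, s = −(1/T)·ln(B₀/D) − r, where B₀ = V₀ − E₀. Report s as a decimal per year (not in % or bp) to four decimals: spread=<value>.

d₁ = [ln(V₀/D) + (r + σ²/2)T] / (σ√T)
   = [ln(550.2337/402.2037) + (0.0540 + 0.5·0.5114²)·3.8439] / (0.5114·√3.8439)
   = [0.313384 + 0.710218] / 1.002644 = 1.020903
d₂ = d₁ − σ√T = 1.020903 − 1.002644 = 0.018259
N(d₁) = 0.846350,  N(d₂) = 0.507284,  e^(−rT) = 0.812556
E₀ = V₀·N(d₁) − D·e^(−rT)·N(d₂)
   = 550.2337·0.846350 − 402.2037·0.812556·0.507284 = 299.903227
B₀ = V₀ − E₀ = 550.2337 − 299.903227 = 250.330473
spread = −(1/T)·ln(B₀/D) − r = −(1/3.8439)·ln(250.330473/402.2037) − 0.0540 = 0.06935824

spread=0.0694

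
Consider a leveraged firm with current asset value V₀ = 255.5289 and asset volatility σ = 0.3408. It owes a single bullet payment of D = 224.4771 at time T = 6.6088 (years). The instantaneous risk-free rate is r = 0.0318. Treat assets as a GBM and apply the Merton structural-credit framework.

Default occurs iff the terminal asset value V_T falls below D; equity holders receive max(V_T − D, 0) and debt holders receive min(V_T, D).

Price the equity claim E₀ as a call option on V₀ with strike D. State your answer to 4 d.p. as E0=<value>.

d₁ = [ln(V₀/D) + (r + σ²/2)T] / (σ√T)
   = [ln(255.5289/224.4771) + (0.0318 + 0.5·0.3408²)·6.6088] / (0.3408·√6.6088)
   = [0.129562 + 0.593948] / 0.876115 = 0.825817
d₂ = d₁ − σ√T = 0.825817 − 0.876115 = -0.050298
N(d₁) = 0.795546,  N(d₂) = 0.479943,  e^(−rT) = 0.810455
E₀ = V₀·N(d₁) − D·e^(−rT)·N(d₂)
   = 255.5289·0.795546 − 224.4771·0.810455·0.479943 = 115.969752

E0=115.9698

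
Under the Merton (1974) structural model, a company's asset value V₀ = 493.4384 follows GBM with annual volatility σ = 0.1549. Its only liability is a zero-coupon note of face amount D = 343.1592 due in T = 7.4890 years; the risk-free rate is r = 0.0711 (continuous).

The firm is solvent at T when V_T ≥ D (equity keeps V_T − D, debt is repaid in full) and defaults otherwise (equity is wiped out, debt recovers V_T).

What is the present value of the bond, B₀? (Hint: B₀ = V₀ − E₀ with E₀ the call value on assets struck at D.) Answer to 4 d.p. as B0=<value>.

d₁ = [ln(V₀/D) + (r + σ²/2)T] / (σ√T)
   = [ln(493.4384/343.1592) + (0.0711 + 0.5·0.1549²)·7.4890] / (0.1549·√7.4890)
   = [0.363204 + 0.622313] / 0.423900 = 2.324881
d₂ = d₁ − σ√T = 2.324881 − 0.423900 = 1.900981
N(d₁) = 0.989961,  N(d₂) = 0.971348,  e^(−rT) = 0.587154
E₀ = V₀·N(d₁) − D·e^(−rT)·N(d₂)
   = 493.4384·0.989961 − 343.1592·0.587154·0.971348 = 292.770411
B₀ = V₀ − E₀ = 493.4384 − 292.770411 = 200.667989

B0=200.6680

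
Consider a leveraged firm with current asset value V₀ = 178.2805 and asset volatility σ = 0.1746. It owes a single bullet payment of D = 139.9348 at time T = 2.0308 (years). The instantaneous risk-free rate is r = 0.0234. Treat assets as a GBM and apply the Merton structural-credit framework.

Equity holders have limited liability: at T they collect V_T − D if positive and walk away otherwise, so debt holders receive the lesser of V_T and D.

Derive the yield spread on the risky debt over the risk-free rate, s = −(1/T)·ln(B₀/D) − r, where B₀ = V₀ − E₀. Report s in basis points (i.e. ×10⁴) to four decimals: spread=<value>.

d₁ = [ln(V₀/D) + (r + σ²/2)T] / (σ√T)
   = [ln(178.2805/139.9348) + (0.0234 + 0.5·0.1746²)·2.0308] / (0.1746·√2.0308)
   = [0.242182 + 0.078475] / 0.248816 = 1.288732
d₂ = d₁ − σ√T = 1.288732 − 0.248816 = 1.039917
N(d₁) = 0.901254,  N(d₂) = 0.850811,  e^(−rT) = 0.953591
E₀ = V₀·N(d₁) − D·e^(−rT)·N(d₂)
   = 178.2805·0.901254 − 139.9348·0.953591·0.850811 = 47.143464
B₀ = V₀ − E₀ = 178.2805 − 47.143464 = 131.137036
spread = −(1/T)·ln(B₀/D) − r = −(1/2.0308)·ln(131.137036/139.9348) − 0.0234 = 0.00857447
in basis points: 0.00857447 × 10⁴ = 85.7447 bp

spread=85.7447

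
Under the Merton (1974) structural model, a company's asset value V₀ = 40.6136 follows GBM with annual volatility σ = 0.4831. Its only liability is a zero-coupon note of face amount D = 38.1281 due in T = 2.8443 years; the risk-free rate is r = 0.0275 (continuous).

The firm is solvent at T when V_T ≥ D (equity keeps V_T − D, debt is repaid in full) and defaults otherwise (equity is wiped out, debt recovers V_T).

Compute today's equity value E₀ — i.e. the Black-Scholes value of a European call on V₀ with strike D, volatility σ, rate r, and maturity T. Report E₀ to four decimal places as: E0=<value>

E0=14.8452

d₁ = [ln(V₀/D) + (r + σ²/2)T] / (σ√T)
   = [ln(40.6136/38.1281) + (0.0275 + 0.5·0.4831²)·2.8443] / (0.4831·√2.8443)
   = [0.063151 + 0.410128] / 0.814751 = 0.580888
d₂ = d₁ − σ√T = 0.580888 − 0.814751 = -0.233863
N(d₁) = 0.719342,  N(d₂) = 0.407546,  e^(−rT) = 0.924763
E₀ = V₀·N(d₁) − D·e^(−rT)·N(d₂)
   = 40.6136·0.719342 − 38.1281·0.924763·0.407546 = 14.845233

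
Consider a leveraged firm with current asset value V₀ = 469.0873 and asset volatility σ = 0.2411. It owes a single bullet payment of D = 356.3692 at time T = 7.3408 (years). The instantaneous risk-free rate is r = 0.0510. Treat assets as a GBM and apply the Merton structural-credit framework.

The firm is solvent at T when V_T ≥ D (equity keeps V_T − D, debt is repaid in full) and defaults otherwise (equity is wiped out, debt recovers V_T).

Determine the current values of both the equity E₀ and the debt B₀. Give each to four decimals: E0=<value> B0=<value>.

E0=242.0591 B0=227.0282

d₁ = [ln(V₀/D) + (r + σ²/2)T] / (σ√T)
   = [ln(469.0873/356.3692) + (0.0510 + 0.5·0.2411²)·7.3408] / (0.2411·√7.3408)
   = [0.274822 + 0.587738] / 0.653234 = 1.320445
d₂ = d₁ − σ√T = 1.320445 − 0.653234 = 0.667211
N(d₁) = 0.906657,  N(d₂) = 0.747681,  e^(−rT) = 0.687715
E₀ = V₀·N(d₁) − D·e^(−rT)·N(d₂)
   = 469.0873·0.906657 − 356.3692·0.687715·0.747681 = 242.059120
B₀ = V₀ − E₀ = 469.0873 − 242.059120 = 227.028180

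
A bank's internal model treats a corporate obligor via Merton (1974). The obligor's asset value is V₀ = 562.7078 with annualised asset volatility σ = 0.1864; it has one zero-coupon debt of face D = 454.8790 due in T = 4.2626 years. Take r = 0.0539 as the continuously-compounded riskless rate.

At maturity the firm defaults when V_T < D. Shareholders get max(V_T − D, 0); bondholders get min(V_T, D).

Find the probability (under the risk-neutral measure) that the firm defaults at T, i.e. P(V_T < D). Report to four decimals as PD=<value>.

d₁ = [ln(V₀/D) + (r + σ²/2)T] / (σ√T)
   = [ln(562.7078/454.8790) + (0.0539 + 0.5·0.1864²)·4.2626] / (0.1864·√4.2626)
   = [0.212729 + 0.303806] / 0.384843 = 1.342198
d₂ = d₁ − σ√T = 1.342198 − 0.384843 = 0.957356
risk-neutral PD = N(−d₂) = N(-0.957356) = 0.169194

PD=0.1692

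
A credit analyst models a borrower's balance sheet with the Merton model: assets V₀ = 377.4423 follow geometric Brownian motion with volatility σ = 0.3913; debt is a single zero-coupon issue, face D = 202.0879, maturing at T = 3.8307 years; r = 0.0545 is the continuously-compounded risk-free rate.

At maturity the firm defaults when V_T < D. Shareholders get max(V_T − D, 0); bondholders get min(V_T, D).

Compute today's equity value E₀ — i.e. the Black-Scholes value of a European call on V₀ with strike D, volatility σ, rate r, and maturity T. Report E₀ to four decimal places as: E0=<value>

d₁ = [ln(V₀/D) + (r + σ²/2)T] / (σ√T)
   = [ln(377.4423/202.0879) + (0.0545 + 0.5·0.3913²)·3.8307] / (0.3913·√3.8307)
   = [0.624715 + 0.502043] / 0.765859 = 1.471234
d₂ = d₁ − σ√T = 1.471234 − 0.765859 = 0.705375
N(d₁) = 0.929386,  N(d₂) = 0.759712,  e^(−rT) = 0.811579
E₀ = V₀·N(d₁) − D·e^(−rT)·N(d₂)
   = 377.4423·0.929386 − 202.0879·0.811579·0.759712 = 226.189062

E0=226.1891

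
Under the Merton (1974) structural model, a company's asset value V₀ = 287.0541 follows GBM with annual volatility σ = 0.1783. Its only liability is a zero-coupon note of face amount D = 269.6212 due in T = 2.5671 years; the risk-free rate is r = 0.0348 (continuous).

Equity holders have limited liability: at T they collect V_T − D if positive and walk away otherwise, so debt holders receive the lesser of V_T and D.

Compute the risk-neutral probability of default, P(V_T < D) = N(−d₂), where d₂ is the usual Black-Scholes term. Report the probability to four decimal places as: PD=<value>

PD=0.3486

d₁ = [ln(V₀/D) + (r + σ²/2)T] / (σ√T)
   = [ln(287.0541/269.6212) + (0.0348 + 0.5·0.1783²)·2.5671] / (0.1783·√2.5671)
   = [0.062653 + 0.130140] / 0.285675 = 0.674867
d₂ = d₁ − σ√T = 0.674867 − 0.285675 = 0.389192
risk-neutral PD = N(−d₂) = N(-0.389192) = 0.348567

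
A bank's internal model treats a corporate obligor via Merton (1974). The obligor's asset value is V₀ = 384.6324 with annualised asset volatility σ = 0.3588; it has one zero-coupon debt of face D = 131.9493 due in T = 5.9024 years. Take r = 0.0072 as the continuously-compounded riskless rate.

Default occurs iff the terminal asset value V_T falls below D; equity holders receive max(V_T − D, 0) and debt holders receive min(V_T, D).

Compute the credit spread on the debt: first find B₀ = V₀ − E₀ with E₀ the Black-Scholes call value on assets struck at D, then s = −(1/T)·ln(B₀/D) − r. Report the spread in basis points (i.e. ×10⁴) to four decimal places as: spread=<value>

spread=119.7108

d₁ = [ln(V₀/D) + (r + σ²/2)T] / (σ√T)
   = [ln(384.6324/131.9493) + (0.0072 + 0.5·0.3588²)·5.9024] / (0.3588·√5.9024)
   = [1.069870 + 0.422427] / 0.871699 = 1.711940
d₂ = d₁ − σ√T = 1.711940 − 0.871699 = 0.840241
N(d₁) = 0.956546,  N(d₂) = 0.799613,  e^(−rT) = 0.958393
E₀ = V₀·N(d₁) − D·e^(−rT)·N(d₂)
   = 384.6324·0.956546 − 131.9493·0.958393·0.799613 = 266.800109
B₀ = V₀ − E₀ = 384.6324 − 266.800109 = 117.832291
spread = −(1/T)·ln(B₀/D) − r = −(1/5.9024)·ln(117.832291/131.9493) − 0.0072 = 0.01197108
in basis points: 0.01197108 × 10⁴ = 119.7108 bp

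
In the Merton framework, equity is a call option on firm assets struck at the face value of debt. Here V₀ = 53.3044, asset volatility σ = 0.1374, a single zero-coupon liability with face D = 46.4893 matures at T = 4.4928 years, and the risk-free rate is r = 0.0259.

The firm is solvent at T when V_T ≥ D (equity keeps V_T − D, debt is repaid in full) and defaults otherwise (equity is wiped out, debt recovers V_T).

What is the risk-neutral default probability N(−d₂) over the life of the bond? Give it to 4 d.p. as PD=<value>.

PD=0.2346

d₁ = [ln(V₀/D) + (r + σ²/2)T] / (σ√T)
   = [ln(53.3044/46.4893) + (0.0259 + 0.5·0.1374²)·4.4928] / (0.1374·√4.4928)
   = [0.136797 + 0.158773] / 0.291236 = 1.014879
d₂ = d₁ − σ√T = 1.014879 − 0.291236 = 0.723643
risk-neutral PD = N(−d₂) = N(-0.723643) = 0.234642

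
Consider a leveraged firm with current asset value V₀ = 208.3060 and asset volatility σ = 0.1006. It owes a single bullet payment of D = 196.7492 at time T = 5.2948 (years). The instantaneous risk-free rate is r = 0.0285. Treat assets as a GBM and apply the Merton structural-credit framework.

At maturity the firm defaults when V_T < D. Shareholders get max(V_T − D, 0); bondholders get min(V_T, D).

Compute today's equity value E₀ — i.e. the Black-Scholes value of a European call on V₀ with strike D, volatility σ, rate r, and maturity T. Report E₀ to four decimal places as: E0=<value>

d₁ = [ln(V₀/D) + (r + σ²/2)T] / (σ√T)
   = [ln(208.3060/196.7492) + (0.0285 + 0.5·0.1006²)·5.2948] / (0.1006·√5.2948)
   = [0.057078 + 0.177694] / 0.231485 = 1.014203
d₂ = d₁ − σ√T = 1.014203 − 0.231485 = 0.782718
N(d₁) = 0.844757,  N(d₂) = 0.783104,  e^(−rT) = 0.859932
E₀ = V₀·N(d₁) − D·e^(−rT)·N(d₂)
   = 208.3060·0.844757 − 196.7492·0.859932·0.783104 = 43.473904

E0=43.4739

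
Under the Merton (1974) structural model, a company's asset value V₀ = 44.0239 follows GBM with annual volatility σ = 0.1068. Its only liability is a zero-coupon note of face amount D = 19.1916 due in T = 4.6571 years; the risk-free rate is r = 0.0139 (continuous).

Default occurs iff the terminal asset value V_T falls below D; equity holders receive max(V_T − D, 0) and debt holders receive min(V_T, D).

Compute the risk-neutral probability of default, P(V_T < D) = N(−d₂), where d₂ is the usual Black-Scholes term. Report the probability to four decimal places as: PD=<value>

PD=0.0001

d₁ = [ln(V₀/D) + (r + σ²/2)T] / (σ√T)
   = [ln(44.0239/19.1916) + (0.0139 + 0.5·0.1068²)·4.6571] / (0.1068·√4.6571)
   = [0.830260 + 0.091294] / 0.230478 = 3.998449
d₂ = d₁ − σ√T = 3.998449 − 0.230478 = 3.767972
risk-neutral PD = N(−d₂) = N(-3.767972) = 0.000082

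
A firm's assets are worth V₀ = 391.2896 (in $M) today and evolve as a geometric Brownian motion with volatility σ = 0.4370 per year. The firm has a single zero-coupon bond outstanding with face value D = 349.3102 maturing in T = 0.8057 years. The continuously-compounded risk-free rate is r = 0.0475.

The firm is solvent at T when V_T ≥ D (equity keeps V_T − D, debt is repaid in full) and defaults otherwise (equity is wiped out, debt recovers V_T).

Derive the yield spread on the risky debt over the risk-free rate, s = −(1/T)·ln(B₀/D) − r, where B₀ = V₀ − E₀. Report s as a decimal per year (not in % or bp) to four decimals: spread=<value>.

d₁ = [ln(V₀/D) + (r + σ²/2)T] / (σ√T)
   = [ln(391.2896/349.3102) + (0.0475 + 0.5·0.4370²)·0.8057] / (0.4370·√0.8057)
   = [0.113488 + 0.115203] / 0.392255 = 0.583015
d₂ = d₁ − σ√T = 0.583015 − 0.392255 = 0.190760
N(d₁) = 0.720058,  N(d₂) = 0.575643,  e^(−rT) = 0.962452
E₀ = V₀·N(d₁) − D·e^(−rT)·N(d₂)
   = 391.2896·0.720058 − 349.3102·0.962452·0.575643 = 88.223296
B₀ = V₀ − E₀ = 391.2896 − 88.223296 = 303.066304
spread = −(1/T)·ln(B₀/D) − r = −(1/0.8057)·ln(303.066304/349.3102) − 0.0475 = 0.12875511

spread=0.1288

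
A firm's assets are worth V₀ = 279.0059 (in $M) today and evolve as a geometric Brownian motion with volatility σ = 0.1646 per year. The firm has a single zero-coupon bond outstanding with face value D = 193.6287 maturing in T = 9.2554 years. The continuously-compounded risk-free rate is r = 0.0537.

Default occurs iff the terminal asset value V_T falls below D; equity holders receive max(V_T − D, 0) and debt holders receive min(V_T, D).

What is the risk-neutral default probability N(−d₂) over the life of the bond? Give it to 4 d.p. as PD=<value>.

d₁ = [ln(V₀/D) + (r + σ²/2)T] / (σ√T)
   = [ln(279.0059/193.6287) + (0.0537 + 0.5·0.1646²)·9.2554] / (0.1646·√9.2554)
   = [0.365291 + 0.622394] / 0.500757 = 1.972381
d₂ = d₁ − σ√T = 1.972381 − 0.500757 = 1.471624
risk-neutral PD = N(−d₂) = N(-1.471624) = 0.070561

PD=0.0706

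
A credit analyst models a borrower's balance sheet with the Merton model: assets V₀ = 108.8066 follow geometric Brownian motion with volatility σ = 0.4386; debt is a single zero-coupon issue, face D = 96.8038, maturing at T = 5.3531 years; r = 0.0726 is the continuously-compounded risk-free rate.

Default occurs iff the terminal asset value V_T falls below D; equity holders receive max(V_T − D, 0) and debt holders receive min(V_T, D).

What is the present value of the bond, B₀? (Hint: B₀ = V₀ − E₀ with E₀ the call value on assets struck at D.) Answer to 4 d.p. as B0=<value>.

B0=49.6910

d₁ = [ln(V₀/D) + (r + σ²/2)T] / (σ√T)
   = [ln(108.8066/96.8038) + (0.0726 + 0.5·0.4386²)·5.3531] / (0.4386·√5.3531)
   = [0.116886 + 0.903523] / 1.014779 = 1.005548
d₂ = d₁ − σ√T = 1.005548 − 1.014779 = -0.009231
N(d₁) = 0.842683,  N(d₂) = 0.496318,  e^(−rT) = 0.677982
E₀ = V₀·N(d₁) − D·e^(−rT)·N(d₂)
   = 108.8066·0.842683 − 96.8038·0.677982·0.496318 = 59.115606
B₀ = V₀ − E₀ = 108.8066 − 59.115606 = 49.690994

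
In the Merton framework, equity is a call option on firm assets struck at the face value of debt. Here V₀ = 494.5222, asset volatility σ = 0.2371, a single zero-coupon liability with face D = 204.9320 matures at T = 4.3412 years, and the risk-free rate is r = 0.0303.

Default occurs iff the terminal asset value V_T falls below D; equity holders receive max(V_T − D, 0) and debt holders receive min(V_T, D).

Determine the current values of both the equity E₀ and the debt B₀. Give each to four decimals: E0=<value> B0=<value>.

E0=315.9169 B0=178.6053

d₁ = [ln(V₀/D) + (r + σ²/2)T] / (σ√T)
   = [ln(494.5222/204.9320) + (0.0303 + 0.5·0.2371²)·4.3412] / (0.2371·√4.3412)
   = [0.880914 + 0.253562] / 0.494011 = 2.296459
d₂ = d₁ − σ√T = 2.296459 − 0.494011 = 1.802448
N(d₁) = 0.989175,  N(d₂) = 0.964263,  e^(−rT) = 0.876746
E₀ = V₀·N(d₁) − D·e^(−rT)·N(d₂)
   = 494.5222·0.989175 − 204.9320·0.876746·0.964263 = 315.916911
B₀ = V₀ − E₀ = 494.5222 − 315.916911 = 178.605289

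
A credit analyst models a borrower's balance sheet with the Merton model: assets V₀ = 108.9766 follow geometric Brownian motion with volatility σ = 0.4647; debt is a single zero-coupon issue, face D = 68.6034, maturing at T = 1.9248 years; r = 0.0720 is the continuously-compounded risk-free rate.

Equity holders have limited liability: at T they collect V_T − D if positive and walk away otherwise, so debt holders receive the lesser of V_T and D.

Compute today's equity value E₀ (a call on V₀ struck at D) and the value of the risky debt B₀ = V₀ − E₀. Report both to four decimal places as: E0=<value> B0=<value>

E0=54.0128 B0=54.9638

d₁ = [ln(V₀/D) + (r + σ²/2)T] / (σ√T)
   = [ln(108.9766/68.6034) + (0.0720 + 0.5·0.4647²)·1.9248] / (0.4647·√1.9248)
   = [0.462791 + 0.346412] / 0.644712 = 1.255140
d₂ = d₁ − σ√T = 1.255140 − 0.644712 = 0.610428
N(d₁) = 0.895286,  N(d₂) = 0.729211,  e^(−rT) = 0.870589
E₀ = V₀·N(d₁) − D·e^(−rT)·N(d₂)
   = 108.9766·0.895286 − 68.6034·0.870589·0.729211 = 54.012849
B₀ = V₀ − E₀ = 108.9766 − 54.012849 = 54.963751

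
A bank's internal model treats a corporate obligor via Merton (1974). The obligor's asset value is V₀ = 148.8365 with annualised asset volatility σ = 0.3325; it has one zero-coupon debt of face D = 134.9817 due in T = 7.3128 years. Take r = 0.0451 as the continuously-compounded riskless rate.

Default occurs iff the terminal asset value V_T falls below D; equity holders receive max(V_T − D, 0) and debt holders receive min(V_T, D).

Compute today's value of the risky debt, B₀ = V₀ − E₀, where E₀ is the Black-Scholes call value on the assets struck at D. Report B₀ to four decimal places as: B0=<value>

d₁ = [ln(V₀/D) + (r + σ²/2)T] / (σ√T)
   = [ln(148.8365/134.9817) + (0.0451 + 0.5·0.3325²)·7.3128] / (0.3325·√7.3128)
   = [0.097709 + 0.734045] / 0.899153 = 0.925042
d₂ = d₁ − σ√T = 0.925042 − 0.899153 = 0.025889
N(d₁) = 0.822528,  N(d₂) = 0.510327,  e^(−rT) = 0.719062
E₀ = V₀·N(d₁) − D·e^(−rT)·N(d₂)
   = 148.8365·0.822528 − 134.9817·0.719062·0.510327 = 72.889703
B₀ = V₀ − E₀ = 148.8365 − 72.889703 = 75.946797

B0=75.9468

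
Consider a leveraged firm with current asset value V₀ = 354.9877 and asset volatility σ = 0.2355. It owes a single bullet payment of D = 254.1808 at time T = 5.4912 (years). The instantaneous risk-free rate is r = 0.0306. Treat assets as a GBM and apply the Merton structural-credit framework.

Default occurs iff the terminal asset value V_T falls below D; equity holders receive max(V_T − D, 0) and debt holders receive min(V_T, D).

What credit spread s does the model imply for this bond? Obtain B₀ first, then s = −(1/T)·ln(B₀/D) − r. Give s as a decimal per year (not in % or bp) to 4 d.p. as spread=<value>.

spread=0.0129

d₁ = [ln(V₀/D) + (r + σ²/2)T] / (σ√T)
   = [ln(354.9877/254.1808) + (0.0306 + 0.5·0.2355²)·5.4912] / (0.2355·√5.4912)
   = [0.334037 + 0.320302] / 0.551854 = 1.185711
d₂ = d₁ − σ√T = 1.185711 − 0.551854 = 0.633856
N(d₁) = 0.882132,  N(d₂) = 0.736913,  e^(−rT) = 0.845328
E₀ = V₀·N(d₁) − D·e^(−rT)·N(d₂)
   = 354.9877·0.882132 − 254.1808·0.845328·0.736913 = 154.808345
B₀ = V₀ − E₀ = 354.9877 − 154.808345 = 200.179355
spread = −(1/T)·ln(B₀/D) − r = −(1/5.4912)·ln(200.179355/254.1808) − 0.0306 = 0.01289361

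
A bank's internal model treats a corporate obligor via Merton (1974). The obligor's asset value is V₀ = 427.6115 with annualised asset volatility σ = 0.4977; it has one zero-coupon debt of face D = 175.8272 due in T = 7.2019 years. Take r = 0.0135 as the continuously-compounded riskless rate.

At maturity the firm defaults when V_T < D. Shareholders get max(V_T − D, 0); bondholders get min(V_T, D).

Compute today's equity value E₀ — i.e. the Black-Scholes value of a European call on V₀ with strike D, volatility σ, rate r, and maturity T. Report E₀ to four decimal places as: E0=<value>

E0=309.2189

d₁ = [ln(V₀/D) + (r + σ²/2)T] / (σ√T)
   = [ln(427.6115/175.8272) + (0.0135 + 0.5·0.4977²)·7.2019] / (0.4977·√7.2019)
   = [0.888713 + 0.989200] / 1.335645 = 1.405997
d₂ = d₁ − σ√T = 1.405997 − 1.335645 = 0.070352
N(d₁) = 0.920137,  N(d₂) = 0.528043,  e^(−rT) = 0.907351
E₀ = V₀·N(d₁) − D·e^(−rT)·N(d₂)
   = 427.6115·0.920137 − 175.8272·0.907351·0.528043 = 309.218950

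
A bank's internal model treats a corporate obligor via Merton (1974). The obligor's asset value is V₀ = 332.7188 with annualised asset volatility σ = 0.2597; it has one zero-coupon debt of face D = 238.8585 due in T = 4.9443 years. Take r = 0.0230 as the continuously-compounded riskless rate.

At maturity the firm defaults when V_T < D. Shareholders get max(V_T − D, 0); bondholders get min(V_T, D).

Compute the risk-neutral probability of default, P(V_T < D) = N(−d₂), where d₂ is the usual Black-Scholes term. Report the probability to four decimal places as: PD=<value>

PD=0.3149

d₁ = [ln(V₀/D) + (r + σ²/2)T] / (σ√T)
   = [ln(332.7188/238.8585) + (0.0230 + 0.5·0.2597²)·4.9443] / (0.2597·√4.9443)
   = [0.331426 + 0.280451] / 0.577463 = 1.059595
d₂ = d₁ − σ√T = 1.059595 − 0.577463 = 0.482132
risk-neutral PD = N(−d₂) = N(-0.482132) = 0.314856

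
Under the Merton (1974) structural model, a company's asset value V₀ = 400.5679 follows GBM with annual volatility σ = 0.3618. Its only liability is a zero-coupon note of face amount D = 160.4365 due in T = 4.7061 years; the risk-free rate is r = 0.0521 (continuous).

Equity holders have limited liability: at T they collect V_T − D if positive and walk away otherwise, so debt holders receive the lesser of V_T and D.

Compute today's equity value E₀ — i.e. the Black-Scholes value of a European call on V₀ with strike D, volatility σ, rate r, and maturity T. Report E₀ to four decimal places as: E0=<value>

E0=280.1460

d₁ = [ln(V₀/D) + (r + σ²/2)T] / (σ√T)
   = [ln(400.5679/160.4365) + (0.0521 + 0.5·0.3618²)·4.7061] / (0.3618·√4.7061)
   = [0.914985 + 0.553200] / 0.784873 = 1.870603
d₂ = d₁ − σ√T = 1.870603 − 0.784873 = 1.085731
N(d₁) = 0.969300,  N(d₂) = 0.861201,  e^(−rT) = 0.782558
E₀ = V₀·N(d₁) − D·e^(−rT)·N(d₂)
   = 400.5679·0.969300 − 160.4365·0.782558·0.861201 = 280.145986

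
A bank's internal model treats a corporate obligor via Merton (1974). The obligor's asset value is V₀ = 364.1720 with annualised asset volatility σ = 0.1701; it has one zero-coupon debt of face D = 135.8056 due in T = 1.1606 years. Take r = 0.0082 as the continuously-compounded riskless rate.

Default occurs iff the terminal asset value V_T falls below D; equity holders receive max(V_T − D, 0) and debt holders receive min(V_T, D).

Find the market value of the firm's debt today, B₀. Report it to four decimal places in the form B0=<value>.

B0=134.5193

d₁ = [ln(V₀/D) + (r + σ²/2)T] / (σ√T)
   = [ln(364.1720/135.8056) + (0.0082 + 0.5·0.1701²)·1.1606] / (0.1701·√1.1606)
   = [0.986402 + 0.026307] / 0.183251 = 5.526360
d₂ = d₁ − σ√T = 5.526360 − 0.183251 = 5.343109
N(d₁) = 1.000000,  N(d₂) = 1.000000,  e^(−rT) = 0.990528
E₀ = V₀·N(d₁) − D·e^(−rT)·N(d₂)
   = 364.1720·1.000000 − 135.8056·0.990528·1.000000 = 229.652721
B₀ = V₀ − E₀ = 364.1720 − 229.652721 = 134.519279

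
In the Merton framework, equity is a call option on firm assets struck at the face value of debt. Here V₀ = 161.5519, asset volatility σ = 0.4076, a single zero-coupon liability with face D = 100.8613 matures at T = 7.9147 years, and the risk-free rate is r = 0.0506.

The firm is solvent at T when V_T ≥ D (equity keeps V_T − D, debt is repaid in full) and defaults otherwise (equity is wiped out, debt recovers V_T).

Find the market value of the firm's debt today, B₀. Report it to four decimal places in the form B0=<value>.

d₁ = [ln(V₀/D) + (r + σ²/2)T] / (σ√T)
   = [ln(161.5519/100.8613) + (0.0506 + 0.5·0.4076²)·7.9147] / (0.4076·√7.9147)
   = [0.471080 + 1.057949] / 1.146704 = 1.333412
d₂ = d₁ − σ√T = 1.333412 − 1.146704 = 0.186708
N(d₁) = 0.908802,  N(d₂) = 0.574055,  e^(−rT) = 0.669996
E₀ = V₀·N(d₁) − D·e^(−rT)·N(d₂)
   = 161.5519·0.908802 − 100.8613·0.669996·0.574055 = 108.025917
B₀ = V₀ − E₀ = 161.5519 − 108.025917 = 53.525983

B0=53.5260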